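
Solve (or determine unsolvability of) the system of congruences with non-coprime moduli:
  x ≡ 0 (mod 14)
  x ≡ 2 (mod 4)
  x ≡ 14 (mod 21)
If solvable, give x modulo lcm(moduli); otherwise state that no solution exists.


Moduli 14, 4, 21 are not pairwise coprime, so CRT works modulo lcm(m_i) when all pairwise compatibility conditions hold.
Pairwise compatibility: gcd(m_i, m_j) must divide a_i - a_j for every pair.
Merge one congruence at a time:
  Start: x ≡ 0 (mod 14).
  Combine with x ≡ 2 (mod 4): gcd(14, 4) = 2; 2 - 0 = 2, which IS divisible by 2, so compatible.
    Write x = 0 + 14·t and substitute into x ≡ 2 (mod 4): 14·t ≡ 2 − 0 = 2 (mod 4).
    Divide the congruence (and modulus) by g = 2: 7·t ≡ 1 (mod 2).
    Reduce coefficients mod 2: 1·t ≡ 1 (mod 2).
    So t ≡ 1 (mod 2).
    Then x = 0 + 14·1 = 14, valid modulo lcm(14, 4) = 28: x ≡ 14 (mod 28).
  Combine with x ≡ 14 (mod 21): gcd(28, 21) = 7; 14 - 14 = 0, which IS divisible by 7, so compatible.
    Write x = 14 + 28·t and substitute into x ≡ 14 (mod 21): 28·t ≡ 14 − 14 = 0 (mod 21).
    Divide the congruence (and modulus) by g = 7: 4·t ≡ 0 (mod 3).
    Reduce coefficients mod 3: 1·t ≡ 0 (mod 3).
    So t ≡ 0 (mod 3).
    Then x = 14 + 28·0 = 14, valid modulo lcm(28, 21) = 84: x ≡ 14 (mod 84).
Verify: 14 mod 14 = 0, 14 mod 4 = 2, 14 mod 21 = 14.

x ≡ 14 (mod 84).


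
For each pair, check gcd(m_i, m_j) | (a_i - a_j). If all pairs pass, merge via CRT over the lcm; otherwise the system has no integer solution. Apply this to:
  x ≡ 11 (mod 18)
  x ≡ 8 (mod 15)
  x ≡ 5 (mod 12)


Moduli 18, 15, 12 are not pairwise coprime, so CRT works modulo lcm(m_i) when all pairwise compatibility conditions hold.
Pairwise compatibility: gcd(m_i, m_j) must divide a_i - a_j for every pair.
Merge one congruence at a time:
  Start: x ≡ 11 (mod 18).
  Combine with x ≡ 8 (mod 15): gcd(18, 15) = 3; 8 - 11 = -3, which IS divisible by 3, so compatible.
    Write x = 11 + 18·t and substitute into x ≡ 8 (mod 15): 18·t ≡ 8 − 11 = -3 (mod 15).
    Divide the congruence (and modulus) by g = 3: 6·t ≡ -1 (mod 5).
    Reduce coefficients mod 5: 1·t ≡ 4 (mod 5).
    So t ≡ 4 (mod 5).
    Then x = 11 + 18·4 = 83, valid modulo lcm(18, 15) = 90: x ≡ 83 (mod 90).
  Combine with x ≡ 5 (mod 12): gcd(90, 12) = 6; 5 - 83 = -78, which IS divisible by 6, so compatible.
    Write x = 83 + 90·t and substitute into x ≡ 5 (mod 12): 90·t ≡ 5 − 83 = -78 (mod 12).
    Divide the congruence (and modulus) by g = 6: 15·t ≡ -13 (mod 2).
    Reduce coefficients mod 2: 1·t ≡ 1 (mod 2).
    So t ≡ 1 (mod 2).
    Then x = 83 + 90·1 = 173, valid modulo lcm(90, 12) = 180: x ≡ 173 (mod 180).
Verify: 173 mod 18 = 11, 173 mod 15 = 8, 173 mod 12 = 5.

x ≡ 173 (mod 180).


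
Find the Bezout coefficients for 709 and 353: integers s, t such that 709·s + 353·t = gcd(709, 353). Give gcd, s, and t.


Euclidean algorithm on (709, 353) — divide until remainder is 0:
  709 = 2 · 353 + 3
  353 = 117 · 3 + 2
  3 = 1 · 2 + 1
  2 = 2 · 1 + 0
gcd(709, 353) = 1.
Track Bezout coefficients alongside the remainders: start with r₀ = 709 = a·1 + b·0 (s = 1, t = 0) and r₁ = 353 = a·0 + b·1 (s = 0, t = 1); each new remainder r_{k+1} = r_{k-1} − q_k·r_k inherits s_{k+1} = s_{k-1} − q_k·s_k, t_{k+1} = t_{k-1} − q_k·t_k, so r_k = a·s_k + b·t_k at every step:
  q = 2: r = 3, s = 1 − 2·0 = 1, t = 0 − 2·1 = -2  (check: 709·1 + 353·(-2) = 3)
  q = 117: r = 2, s = 0 − 117·1 = -117, t = 1 − 117·(-2) = 235  (check: 709·(-117) + 353·235 = 2)
  q = 1: r = 1, s = 1 − 1·(-117) = 118, t = -2 − 1·235 = -237  (check: 709·118 + 353·(-237) = 1)
The row with r = 1 (the gcd) gives the Bezout coefficients s = 118, t = -237.
Result: 709 · (118) + 353 · (-237) = 1.

gcd(709, 353) = 1; s = 118, t = -237 (check: 709·118 + 353·(-237) = 1).


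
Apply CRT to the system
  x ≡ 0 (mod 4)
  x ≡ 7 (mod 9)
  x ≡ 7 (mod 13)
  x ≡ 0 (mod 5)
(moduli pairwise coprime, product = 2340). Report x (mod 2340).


Product of moduli M = 4 · 9 · 13 · 5 = 2340.
Merge one congruence at a time:
  Start: x ≡ 0 (mod 4).
  Combine with x ≡ 7 (mod 9); new modulus lcm = 36.
    Write x = 0 + 4·t and substitute into x ≡ 7 (mod 9): 4·t ≡ 7 − 0 = 7 (mod 9).
    The inverse of 4 mod 9 is 7 (since 4·7 = 28 = 3·9 + 1), so t ≡ 7·7 = 49 ≡ 4 (mod 9).
    Then x = 0 + 4·4 = 16, valid modulo lcm(4, 9) = 36: x ≡ 16 (mod 36).
  Combine with x ≡ 7 (mod 13); new modulus lcm = 468.
    Write x = 16 + 36·t and substitute into x ≡ 7 (mod 13): 36·t ≡ 7 − 16 = -9 (mod 13).
    Reduce coefficients mod 13: 10·t ≡ 4 (mod 13).
    The inverse of 10 mod 13 is 4 (since 10·4 = 40 = 3·13 + 1), so t ≡ 4·4 = 16 ≡ 3 (mod 13).
    Then x = 16 + 36·3 = 124, valid modulo lcm(36, 13) = 468: x ≡ 124 (mod 468).
  Combine with x ≡ 0 (mod 5); new modulus lcm = 2340.
    Write x = 124 + 468·t and substitute into x ≡ 0 (mod 5): 468·t ≡ 0 − 124 = -124 (mod 5).
    Reduce coefficients mod 5: 3·t ≡ 1 (mod 5).
    The inverse of 3 mod 5 is 2 (since 3·2 = 6 = 1·5 + 1), so t ≡ 2·1 = 2 ≡ 2 (mod 5).
    Then x = 124 + 468·2 = 1060, valid modulo lcm(468, 5) = 2340: x ≡ 1060 (mod 2340).
Verify against each original: 1060 mod 4 = 0, 1060 mod 9 = 7, 1060 mod 13 = 7, 1060 mod 5 = 0.

x ≡ 1060 (mod 2340).


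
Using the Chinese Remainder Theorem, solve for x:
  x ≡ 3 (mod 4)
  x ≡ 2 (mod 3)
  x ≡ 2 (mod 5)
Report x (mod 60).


Moduli 4, 3, 5 are pairwise coprime; by CRT there is a unique solution modulo M = 4 · 3 · 5 = 60.
Solve pairwise, accumulating the modulus:
  Start with x ≡ 3 (mod 4).
  Combine with x ≡ 2 (mod 3): since gcd(4, 3) = 1, we get a unique residue mod 12.
    Write x = 3 + 4·t and substitute into x ≡ 2 (mod 3): 4·t ≡ 2 − 3 = -1 (mod 3).
    Reduce coefficients mod 3: 1·t ≡ 2 (mod 3).
    So t ≡ 2 (mod 3).
    Then x = 3 + 4·2 = 11, valid modulo lcm(4, 3) = 12: x ≡ 11 (mod 12).
  Combine with x ≡ 2 (mod 5): since gcd(12, 5) = 1, we get a unique residue mod 60.
    Write x = 11 + 12·t and substitute into x ≡ 2 (mod 5): 12·t ≡ 2 − 11 = -9 (mod 5).
    Reduce coefficients mod 5: 2·t ≡ 1 (mod 5).
    The inverse of 2 mod 5 is 3 (since 2·3 = 6 = 1·5 + 1), so t ≡ 3·1 = 3 ≡ 3 (mod 5).
    Then x = 11 + 12·3 = 47, valid modulo lcm(12, 5) = 60: x ≡ 47 (mod 60).
Verify: 47 mod 4 = 3 ✓, 47 mod 3 = 2 ✓, 47 mod 5 = 2 ✓.

x ≡ 47 (mod 60).


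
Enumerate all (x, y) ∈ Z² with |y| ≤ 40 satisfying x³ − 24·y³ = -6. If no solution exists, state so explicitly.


The equation is x³ - 24y³ = -6. For fixed y, x³ = 24·y³ − 6, so a solution requires the RHS to be a perfect cube.
Strategy: iterate y from -40 to 40, compute RHS = 24·y³ − 6, and check whether it is a (positive or negative) perfect cube.
Check small values of y:
  y = 0: RHS = -6 is not a perfect cube.
  y = 1: RHS = 18 is not a perfect cube.
  y = -1: RHS = -30 is not a perfect cube.
  y = 2: RHS = 186 is not a perfect cube.
  y = -2: RHS = -198 is not a perfect cube.
  y = 3: RHS = 642 is not a perfect cube.
  y = -3: RHS = -654 is not a perfect cube.
Continuing the search up to |y| = 40 finds no solutions either.
No (x, y) in the scanned range satisfies the equation.

No integer solutions with |y| ≤ 40.


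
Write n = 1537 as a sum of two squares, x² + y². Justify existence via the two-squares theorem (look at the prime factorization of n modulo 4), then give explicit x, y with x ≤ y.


Step 1: Factor n = 1537 = 29 · 53.
Step 2: Check the mod-4 condition on each prime factor: 29 ≡ 1 (mod 4), exponent 1; 53 ≡ 1 (mod 4), exponent 1.
All primes ≡ 3 (mod 4) appear to even exponent (or don't appear), so by the two-squares theorem n IS expressible as a sum of two squares.
Step 3: Build a representation. Here n = 29 · 53 is a product of primes ≡ 1 (mod 4). Each prime p ≡ 1 (mod 4) is itself a sum of two squares; find a² by testing p − a² for a perfect square:
  29: 29 − 1² = 28, 29 − 2² = 25 = 5² ⇒ 29 = 2² + 5².
  53: 53 − 1² = 52, 53 − 2² = 49 = 7² ⇒ 53 = 2² + 7².
  Combine using the Brahmagupta–Fibonacci identity (a² + b²)(c² + d²) = (ac − bd)² + (ad + bc)² = (ac + bd)² + (ad − bc)²:
  29 · 53 = 1537: from (2² + 5²)(2² + 7²), take (2·2 − 5·7, 2·7 + 5·2) = (4 − 35, 14 + 10) = (-31, 24); dropping signs (only squares matter) gives (31, 24); check 31² + 24² = 961 + 576 = 1537 ✓.
Step 4: Order so x ≤ y and verify: 24² + 31² = 576 + 961 = 1537 = n. ✓

n = 1537 = 24² + 31² (one valid representation with x ≤ y).


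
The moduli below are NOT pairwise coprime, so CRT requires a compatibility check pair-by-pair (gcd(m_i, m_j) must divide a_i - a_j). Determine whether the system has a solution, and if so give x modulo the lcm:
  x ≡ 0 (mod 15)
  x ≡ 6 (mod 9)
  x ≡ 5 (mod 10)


Moduli 15, 9, 10 are not pairwise coprime, so CRT works modulo lcm(m_i) when all pairwise compatibility conditions hold.
Pairwise compatibility: gcd(m_i, m_j) must divide a_i - a_j for every pair.
Merge one congruence at a time:
  Start: x ≡ 0 (mod 15).
  Combine with x ≡ 6 (mod 9): gcd(15, 9) = 3; 6 - 0 = 6, which IS divisible by 3, so compatible.
    Write x = 0 + 15·t and substitute into x ≡ 6 (mod 9): 15·t ≡ 6 − 0 = 6 (mod 9).
    Divide the congruence (and modulus) by g = 3: 5·t ≡ 2 (mod 3).
    Reduce coefficients mod 3: 2·t ≡ 2 (mod 3).
    The inverse of 2 mod 3 is 2 (since 2·2 = 4 = 1·3 + 1), so t ≡ 2·2 = 4 ≡ 1 (mod 3).
    Then x = 0 + 15·1 = 15, valid modulo lcm(15, 9) = 45: x ≡ 15 (mod 45).
  Combine with x ≡ 5 (mod 10): gcd(45, 10) = 5; 5 - 15 = -10, which IS divisible by 5, so compatible.
    Write x = 15 + 45·t and substitute into x ≡ 5 (mod 10): 45·t ≡ 5 − 15 = -10 (mod 10).
    Divide the congruence (and modulus) by g = 5: 9·t ≡ -2 (mod 2).
    Reduce coefficients mod 2: 1·t ≡ 0 (mod 2).
    So t ≡ 0 (mod 2).
    Then x = 15 + 45·0 = 15, valid modulo lcm(45, 10) = 90: x ≡ 15 (mod 90).
Verify: 15 mod 15 = 0, 15 mod 9 = 6, 15 mod 10 = 5.

x ≡ 15 (mod 90).


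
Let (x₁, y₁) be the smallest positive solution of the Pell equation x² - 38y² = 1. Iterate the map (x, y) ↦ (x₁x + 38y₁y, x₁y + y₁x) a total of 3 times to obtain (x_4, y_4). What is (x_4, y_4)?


Step 1: Find the fundamental solution (x₁, y₁) of x² - 38y² = 1.
  Expand √38 as a continued fraction. a₀ = ⌊√38⌋ = 6; iterate m_{k+1} = d_k·a_k − m_k, d_{k+1} = (38 − m_{k+1}²)/d_k, a_{k+1} = ⌊(a₀ + m_{k+1})/d_{k+1}⌋ (starting m₀ = 0, d₀ = 1), with convergents p_k = a_k·p_{k-1} + p_{k-2}, q_k = a_k·q_{k-1} + q_{k-2} (p₋₁ = 1, q₋₁ = 0):
  k = 0: a₀ = 6; p₀/q₀ = 6/1; p₀² − 38·q₀² = 36 − 38 = -2.
  k = 1: m = 6, d = 2, a = ⌊(6 + 6)/2⌋ = 6; p/q = (6·6 + 1)/(6·1 + 0) = 37/6; p² − 38·q² = 1369 − 1368 = 1.
  The first convergent with p² − 38·q² = 1 gives the fundamental solution (x₁, y₁) = (37, 6).
Step 2: Apply the recurrence (x_{n+1}, y_{n+1}) = (x₁x_n + 38y₁y_n, x₁y_n + y₁x_n) repeatedly.
  From (x_1, y_1) = (37, 6): x_2 = 37·37 + 38·6·6 = 2737; y_2 = 37·6 + 6·37 = 444.
  From (x_2, y_2) = (2737, 444): x_3 = 37·2737 + 38·6·444 = 202501; y_3 = 37·444 + 6·2737 = 32850.
  From (x_3, y_3) = (202501, 32850): x_4 = 37·202501 + 38·6·32850 = 14982337; y_4 = 37·32850 + 6·202501 = 2430456.
Step 3: Verify x_4² - 38·y_4² = 224470421981569 - 224470421981568 = 1 (should be 1). ✓

(x_1, y_1) = (37, 6); (x_4, y_4) = (14982337, 2430456).


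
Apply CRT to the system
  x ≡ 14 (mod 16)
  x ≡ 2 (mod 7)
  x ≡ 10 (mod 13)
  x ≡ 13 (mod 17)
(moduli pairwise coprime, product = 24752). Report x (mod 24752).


Product of moduli M = 16 · 7 · 13 · 17 = 24752.
Merge one congruence at a time:
  Start: x ≡ 14 (mod 16).
  Combine with x ≡ 2 (mod 7); new modulus lcm = 112.
    Write x = 14 + 16·t and substitute into x ≡ 2 (mod 7): 16·t ≡ 2 − 14 = -12 (mod 7).
    Reduce coefficients mod 7: 2·t ≡ 2 (mod 7).
    The inverse of 2 mod 7 is 4 (since 2·4 = 8 = 1·7 + 1), so t ≡ 4·2 = 8 ≡ 1 (mod 7).
    Then x = 14 + 16·1 = 30, valid modulo lcm(16, 7) = 112: x ≡ 30 (mod 112).
  Combine with x ≡ 10 (mod 13); new modulus lcm = 1456.
    Write x = 30 + 112·t and substitute into x ≡ 10 (mod 13): 112·t ≡ 10 − 30 = -20 (mod 13).
    Reduce coefficients mod 13: 8·t ≡ 6 (mod 13).
    The inverse of 8 mod 13 is 5 (since 8·5 = 40 = 3·13 + 1), so t ≡ 5·6 = 30 ≡ 4 (mod 13).
    Then x = 30 + 112·4 = 478, valid modulo lcm(112, 13) = 1456: x ≡ 478 (mod 1456).
  Combine with x ≡ 13 (mod 17); new modulus lcm = 24752.
    Write x = 478 + 1456·t and substitute into x ≡ 13 (mod 17): 1456·t ≡ 13 − 478 = -465 (mod 17).
    Reduce coefficients mod 17: 11·t ≡ 11 (mod 17).
    The inverse of 11 mod 17 is 14 (since 11·14 = 154 = 9·17 + 1), so t ≡ 14·11 = 154 ≡ 1 (mod 17).
    Then x = 478 + 1456·1 = 1934, valid modulo lcm(1456, 17) = 24752: x ≡ 1934 (mod 24752).
Verify against each original: 1934 mod 16 = 14, 1934 mod 7 = 2, 1934 mod 13 = 10, 1934 mod 17 = 13.

x ≡ 1934 (mod 24752).


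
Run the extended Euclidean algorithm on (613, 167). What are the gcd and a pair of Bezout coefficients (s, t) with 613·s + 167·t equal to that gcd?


Euclidean algorithm on (613, 167) — divide until remainder is 0:
  613 = 3 · 167 + 112
  167 = 1 · 112 + 55
  112 = 2 · 55 + 2
  55 = 27 · 2 + 1
  2 = 2 · 1 + 0
gcd(613, 167) = 1.
Track Bezout coefficients alongside the remainders: start with r₀ = 613 = a·1 + b·0 (s = 1, t = 0) and r₁ = 167 = a·0 + b·1 (s = 0, t = 1); each new remainder r_{k+1} = r_{k-1} − q_k·r_k inherits s_{k+1} = s_{k-1} − q_k·s_k, t_{k+1} = t_{k-1} − q_k·t_k, so r_k = a·s_k + b·t_k at every step:
  q = 3: r = 112, s = 1 − 3·0 = 1, t = 0 − 3·1 = -3  (check: 613·1 + 167·(-3) = 112)
  q = 1: r = 55, s = 0 − 1·1 = -1, t = 1 − 1·(-3) = 4  (check: 613·(-1) + 167·4 = 55)
  q = 2: r = 2, s = 1 − 2·(-1) = 3, t = -3 − 2·4 = -11  (check: 613·3 + 167·(-11) = 2)
  q = 27: r = 1, s = -1 − 27·3 = -82, t = 4 − 27·(-11) = 301  (check: 613·(-82) + 167·301 = 1)
The row with r = 1 (the gcd) gives the Bezout coefficients s = -82, t = 301.
Result: 613 · (-82) + 167 · (301) = 1.

gcd(613, 167) = 1; s = -82, t = 301 (check: 613·(-82) + 167·301 = 1).


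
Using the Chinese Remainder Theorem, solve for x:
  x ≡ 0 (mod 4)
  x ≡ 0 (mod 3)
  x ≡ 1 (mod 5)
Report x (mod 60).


Moduli 4, 3, 5 are pairwise coprime; by CRT there is a unique solution modulo M = 4 · 3 · 5 = 60.
Solve pairwise, accumulating the modulus:
  Start with x ≡ 0 (mod 4).
  Combine with x ≡ 0 (mod 3): since gcd(4, 3) = 1, we get a unique residue mod 12.
    Write x = 0 + 4·t and substitute into x ≡ 0 (mod 3): 4·t ≡ 0 − 0 = 0 (mod 3).
    Reduce coefficients mod 3: 1·t ≡ 0 (mod 3).
    So t ≡ 0 (mod 3).
    Then x = 0 + 4·0 = 0, valid modulo lcm(4, 3) = 12: x ≡ 0 (mod 12).
  Combine with x ≡ 1 (mod 5): since gcd(12, 5) = 1, we get a unique residue mod 60.
    Write x = 0 + 12·t and substitute into x ≡ 1 (mod 5): 12·t ≡ 1 − 0 = 1 (mod 5).
    Reduce coefficients mod 5: 2·t ≡ 1 (mod 5).
    The inverse of 2 mod 5 is 3 (since 2·3 = 6 = 1·5 + 1), so t ≡ 3·1 = 3 ≡ 3 (mod 5).
    Then x = 0 + 12·3 = 36, valid modulo lcm(12, 5) = 60: x ≡ 36 (mod 60).
Verify: 36 mod 4 = 0 ✓, 36 mod 3 = 0 ✓, 36 mod 5 = 1 ✓.

x ≡ 36 (mod 60).


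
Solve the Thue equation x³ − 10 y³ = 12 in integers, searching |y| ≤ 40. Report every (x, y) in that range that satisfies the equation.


The equation is x³ - 10y³ = 12. For fixed y, x³ = 10·y³ + 12, so a solution requires the RHS to be a perfect cube.
Strategy: iterate y from -40 to 40, compute RHS = 10·y³ + 12, and check whether it is a (positive or negative) perfect cube.
Check small values of y:
  y = 0: RHS = 12 is not a perfect cube.
  y = 1: RHS = 22 is not a perfect cube.
  y = -1: RHS = 2 is not a perfect cube.
  y = 2: RHS = 92 is not a perfect cube.
  y = -2: RHS = -68 is not a perfect cube.
  y = 3: RHS = 282 is not a perfect cube.
  y = -3: RHS = -258 is not a perfect cube.
Continuing the search up to |y| = 40 finds no solutions either.
No (x, y) in the scanned range satisfies the equation.

No integer solutions with |y| ≤ 40.


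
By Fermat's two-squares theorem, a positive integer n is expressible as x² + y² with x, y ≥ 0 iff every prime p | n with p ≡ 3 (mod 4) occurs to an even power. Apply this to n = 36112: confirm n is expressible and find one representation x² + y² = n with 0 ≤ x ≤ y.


Step 1: Factor n = 36112 = 2^4 · 37 · 61.
Step 2: Check the mod-4 condition on each prime factor: 2 = 2 (special); 37 ≡ 1 (mod 4), exponent 1; 61 ≡ 1 (mod 4), exponent 1.
All primes ≡ 3 (mod 4) appear to even exponent (or don't appear), so by the two-squares theorem n IS expressible as a sum of two squares.
Step 3: Build a representation. Group n = k² · m with k = 4 and m = 37 · 61 = 2257 (a product of primes ≡ 1 (mod 4)); a representation of m scales to one of n via (k·x)² + (k·y)² = k²(x² + y²). Each prime p ≡ 1 (mod 4) is itself a sum of two squares; find a² by testing p − a² for a perfect square:
  37: 37 − 1² = 36 = 6² ⇒ 37 = 1² + 6².
  61: 61 − 1² = 60, 61 − 2² = 57, 61 − 3² = 52, 61 − 4² = 45, 61 − 5² = 36 = 6² ⇒ 61 = 5² + 6².
  Combine using the Brahmagupta–Fibonacci identity (a² + b²)(c² + d²) = (ac − bd)² + (ad + bc)² = (ac + bd)² + (ad − bc)²:
  37 · 61 = 2257: from (1² + 6²)(5² + 6²), take (1·5 − 6·6, 1·6 + 6·5) = (5 − 36, 6 + 30) = (-31, 36); dropping signs (only squares matter) gives (31, 36); check 31² + 36² = 961 + 1296 = 2257 ✓.
  Scale by k = 4: (4·31, 4·36) = (124, 144).
Step 4: Order so x ≤ y and verify: 124² + 144² = 15376 + 20736 = 36112 = n. ✓

n = 36112 = 124² + 144² (one valid representation with x ≤ y).


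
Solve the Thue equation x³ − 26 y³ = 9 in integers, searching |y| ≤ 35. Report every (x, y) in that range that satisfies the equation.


The equation is x³ - 26y³ = 9. For fixed y, x³ = 26·y³ + 9, so a solution requires the RHS to be a perfect cube.
Strategy: iterate y from -35 to 35, compute RHS = 26·y³ + 9, and check whether it is a (positive or negative) perfect cube.
Check small values of y:
  y = 0: RHS = 9 is not a perfect cube.
  y = 1: RHS = 35 is not a perfect cube.
  y = -1: RHS = -17 is not a perfect cube.
  y = 2: RHS = 217 is not a perfect cube.
  y = -2: RHS = -199 is not a perfect cube.
  y = 3: RHS = 711 is not a perfect cube.
  y = -3: RHS = -693 is not a perfect cube.
Continuing the search up to |y| = 35 finds no solutions either.
No (x, y) in the scanned range satisfies the equation.

No integer solutions with |y| ≤ 35.


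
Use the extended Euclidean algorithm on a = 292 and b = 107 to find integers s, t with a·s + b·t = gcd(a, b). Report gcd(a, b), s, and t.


Euclidean algorithm on (292, 107) — divide until remainder is 0:
  292 = 2 · 107 + 78
  107 = 1 · 78 + 29
  78 = 2 · 29 + 20
  29 = 1 · 20 + 9
  20 = 2 · 9 + 2
  9 = 4 · 2 + 1
  2 = 2 · 1 + 0
gcd(292, 107) = 1.
Track Bezout coefficients alongside the remainders: start with r₀ = 292 = a·1 + b·0 (s = 1, t = 0) and r₁ = 107 = a·0 + b·1 (s = 0, t = 1); each new remainder r_{k+1} = r_{k-1} − q_k·r_k inherits s_{k+1} = s_{k-1} − q_k·s_k, t_{k+1} = t_{k-1} − q_k·t_k, so r_k = a·s_k + b·t_k at every step:
  q = 2: r = 78, s = 1 − 2·0 = 1, t = 0 − 2·1 = -2  (check: 292·1 + 107·(-2) = 78)
  q = 1: r = 29, s = 0 − 1·1 = -1, t = 1 − 1·(-2) = 3  (check: 292·(-1) + 107·3 = 29)
  q = 2: r = 20, s = 1 − 2·(-1) = 3, t = -2 − 2·3 = -8  (check: 292·3 + 107·(-8) = 20)
  q = 1: r = 9, s = -1 − 1·3 = -4, t = 3 − 1·(-8) = 11  (check: 292·(-4) + 107·11 = 9)
  q = 2: r = 2, s = 3 − 2·(-4) = 11, t = -8 − 2·11 = -30  (check: 292·11 + 107·(-30) = 2)
  q = 4: r = 1, s = -4 − 4·11 = -48, t = 11 − 4·(-30) = 131  (check: 292·(-48) + 107·131 = 1)
The row with r = 1 (the gcd) gives the Bezout coefficients s = -48, t = 131.
Result: 292 · (-48) + 107 · (131) = 1.

gcd(292, 107) = 1; s = -48, t = 131 (check: 292·(-48) + 107·131 = 1).


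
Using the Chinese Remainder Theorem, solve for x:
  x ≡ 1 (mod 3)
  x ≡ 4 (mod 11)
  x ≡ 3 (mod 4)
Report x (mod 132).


Moduli 3, 11, 4 are pairwise coprime; by CRT there is a unique solution modulo M = 3 · 11 · 4 = 132.
Solve pairwise, accumulating the modulus:
  Start with x ≡ 1 (mod 3).
  Combine with x ≡ 4 (mod 11): since gcd(3, 11) = 1, we get a unique residue mod 33.
    Write x = 1 + 3·t and substitute into x ≡ 4 (mod 11): 3·t ≡ 4 − 1 = 3 (mod 11).
    The inverse of 3 mod 11 is 4 (since 3·4 = 12 = 1·11 + 1), so t ≡ 4·3 = 12 ≡ 1 (mod 11).
    Then x = 1 + 3·1 = 4, valid modulo lcm(3, 11) = 33: x ≡ 4 (mod 33).
  Combine with x ≡ 3 (mod 4): since gcd(33, 4) = 1, we get a unique residue mod 132.
    Write x = 4 + 33·t and substitute into x ≡ 3 (mod 4): 33·t ≡ 3 − 4 = -1 (mod 4).
    Reduce coefficients mod 4: 1·t ≡ 3 (mod 4).
    So t ≡ 3 (mod 4).
    Then x = 4 + 33·3 = 103, valid modulo lcm(33, 4) = 132: x ≡ 103 (mod 132).
Verify: 103 mod 3 = 1 ✓, 103 mod 11 = 4 ✓, 103 mod 4 = 3 ✓.

x ≡ 103 (mod 132).


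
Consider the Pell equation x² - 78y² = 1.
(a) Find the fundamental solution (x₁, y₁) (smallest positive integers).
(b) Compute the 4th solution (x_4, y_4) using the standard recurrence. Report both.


Step 1: Find the fundamental solution (x₁, y₁) of x² - 78y² = 1.
  Expand √78 as a continued fraction. a₀ = ⌊√78⌋ = 8; iterate m_{k+1} = d_k·a_k − m_k, d_{k+1} = (78 − m_{k+1}²)/d_k, a_{k+1} = ⌊(a₀ + m_{k+1})/d_{k+1}⌋ (starting m₀ = 0, d₀ = 1), with convergents p_k = a_k·p_{k-1} + p_{k-2}, q_k = a_k·q_{k-1} + q_{k-2} (p₋₁ = 1, q₋₁ = 0):
  k = 0: a₀ = 8; p₀/q₀ = 8/1; p₀² − 78·q₀² = 64 − 78 = -14.
  k = 1: m = 8, d = 14, a = ⌊(8 + 8)/14⌋ = 1; p/q = (1·8 + 1)/(1·1 + 0) = 9/1; p² − 78·q² = 81 − 78 = 3.
  k = 2: m = 6, d = 3, a = ⌊(8 + 6)/3⌋ = 4; p/q = (4·9 + 8)/(4·1 + 1) = 44/5; p² − 78·q² = 1936 − 1950 = -14.
  k = 3: m = 6, d = 14, a = ⌊(8 + 6)/14⌋ = 1; p/q = (1·44 + 9)/(1·5 + 1) = 53/6; p² − 78·q² = 2809 − 2808 = 1.
  The first convergent with p² − 78·q² = 1 gives the fundamental solution (x₁, y₁) = (53, 6).
Step 2: Apply the recurrence (x_{n+1}, y_{n+1}) = (x₁x_n + 78y₁y_n, x₁y_n + y₁x_n) repeatedly.
  From (x_1, y_1) = (53, 6): x_2 = 53·53 + 78·6·6 = 5617; y_2 = 53·6 + 6·53 = 636.
  From (x_2, y_2) = (5617, 636): x_3 = 53·5617 + 78·6·636 = 595349; y_3 = 53·636 + 6·5617 = 67410.
  From (x_3, y_3) = (595349, 67410): x_4 = 53·595349 + 78·6·67410 = 63101377; y_4 = 53·67410 + 6·595349 = 7144824.
Step 3: Verify x_4² - 78·y_4² = 3981783779296129 - 3981783779296128 = 1 (should be 1). ✓

(x_1, y_1) = (53, 6); (x_4, y_4) = (63101377, 7144824).


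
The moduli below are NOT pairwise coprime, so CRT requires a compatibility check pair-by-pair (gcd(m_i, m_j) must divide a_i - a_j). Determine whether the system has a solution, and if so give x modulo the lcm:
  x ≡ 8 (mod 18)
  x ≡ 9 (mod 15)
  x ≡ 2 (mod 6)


Moduli 18, 15, 6 are not pairwise coprime, so CRT works modulo lcm(m_i) when all pairwise compatibility conditions hold.
Pairwise compatibility: gcd(m_i, m_j) must divide a_i - a_j for every pair.
Merge one congruence at a time:
  Start: x ≡ 8 (mod 18).
  Combine with x ≡ 9 (mod 15): gcd(18, 15) = 3, and 9 - 8 = 1 is NOT divisible by 3.
    ⇒ system is inconsistent (no integer solution).

No solution (the system is inconsistent).


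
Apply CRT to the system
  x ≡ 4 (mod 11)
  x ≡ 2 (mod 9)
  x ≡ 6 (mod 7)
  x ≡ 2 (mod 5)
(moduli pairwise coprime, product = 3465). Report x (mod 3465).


Product of moduli M = 11 · 9 · 7 · 5 = 3465.
Merge one congruence at a time:
  Start: x ≡ 4 (mod 11).
  Combine with x ≡ 2 (mod 9); new modulus lcm = 99.
    Write x = 4 + 11·t and substitute into x ≡ 2 (mod 9): 11·t ≡ 2 − 4 = -2 (mod 9).
    Reduce coefficients mod 9: 2·t ≡ 7 (mod 9).
    The inverse of 2 mod 9 is 5 (since 2·5 = 10 = 1·9 + 1), so t ≡ 5·7 = 35 ≡ 8 (mod 9).
    Then x = 4 + 11·8 = 92, valid modulo lcm(11, 9) = 99: x ≡ 92 (mod 99).
  Combine with x ≡ 6 (mod 7); new modulus lcm = 693.
    Write x = 92 + 99·t and substitute into x ≡ 6 (mod 7): 99·t ≡ 6 − 92 = -86 (mod 7).
    Reduce coefficients mod 7: 1·t ≡ 5 (mod 7).
    So t ≡ 5 (mod 7).
    Then x = 92 + 99·5 = 587, valid modulo lcm(99, 7) = 693: x ≡ 587 (mod 693).
  Combine with x ≡ 2 (mod 5); new modulus lcm = 3465.
    Write x = 587 + 693·t and substitute into x ≡ 2 (mod 5): 693·t ≡ 2 − 587 = -585 (mod 5).
    Reduce coefficients mod 5: 3·t ≡ 0 (mod 5).
    The inverse of 3 mod 5 is 2 (since 3·2 = 6 = 1·5 + 1), so t ≡ 2·0 = 0 ≡ 0 (mod 5).
    Then x = 587 + 693·0 = 587, valid modulo lcm(693, 5) = 3465: x ≡ 587 (mod 3465).
Verify against each original: 587 mod 11 = 4, 587 mod 9 = 2, 587 mod 7 = 6, 587 mod 5 = 2.

x ≡ 587 (mod 3465).


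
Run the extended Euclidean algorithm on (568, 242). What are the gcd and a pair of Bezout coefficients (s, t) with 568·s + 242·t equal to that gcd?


Euclidean algorithm on (568, 242) — divide until remainder is 0:
  568 = 2 · 242 + 84
  242 = 2 · 84 + 74
  84 = 1 · 74 + 10
  74 = 7 · 10 + 4
  10 = 2 · 4 + 2
  4 = 2 · 2 + 0
gcd(568, 242) = 2.
Track Bezout coefficients alongside the remainders: start with r₀ = 568 = a·1 + b·0 (s = 1, t = 0) and r₁ = 242 = a·0 + b·1 (s = 0, t = 1); each new remainder r_{k+1} = r_{k-1} − q_k·r_k inherits s_{k+1} = s_{k-1} − q_k·s_k, t_{k+1} = t_{k-1} − q_k·t_k, so r_k = a·s_k + b·t_k at every step:
  q = 2: r = 84, s = 1 − 2·0 = 1, t = 0 − 2·1 = -2  (check: 568·1 + 242·(-2) = 84)
  q = 2: r = 74, s = 0 − 2·1 = -2, t = 1 − 2·(-2) = 5  (check: 568·(-2) + 242·5 = 74)
  q = 1: r = 10, s = 1 − 1·(-2) = 3, t = -2 − 1·5 = -7  (check: 568·3 + 242·(-7) = 10)
  q = 7: r = 4, s = -2 − 7·3 = -23, t = 5 − 7·(-7) = 54  (check: 568·(-23) + 242·54 = 4)
  q = 2: r = 2, s = 3 − 2·(-23) = 49, t = -7 − 2·54 = -115  (check: 568·49 + 242·(-115) = 2)
The row with r = 2 (the gcd) gives the Bezout coefficients s = 49, t = -115.
Result: 568 · (49) + 242 · (-115) = 2.

gcd(568, 242) = 2; s = 49, t = -115 (check: 568·49 + 242·(-115) = 2).


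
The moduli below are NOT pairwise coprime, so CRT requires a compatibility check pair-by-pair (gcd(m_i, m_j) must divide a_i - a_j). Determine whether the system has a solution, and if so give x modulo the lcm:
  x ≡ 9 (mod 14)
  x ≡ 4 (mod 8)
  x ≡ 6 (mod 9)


Moduli 14, 8, 9 are not pairwise coprime, so CRT works modulo lcm(m_i) when all pairwise compatibility conditions hold.
Pairwise compatibility: gcd(m_i, m_j) must divide a_i - a_j for every pair.
Merge one congruence at a time:
  Start: x ≡ 9 (mod 14).
  Combine with x ≡ 4 (mod 8): gcd(14, 8) = 2, and 4 - 9 = -5 is NOT divisible by 2.
    ⇒ system is inconsistent (no integer solution).

No solution (the system is inconsistent).


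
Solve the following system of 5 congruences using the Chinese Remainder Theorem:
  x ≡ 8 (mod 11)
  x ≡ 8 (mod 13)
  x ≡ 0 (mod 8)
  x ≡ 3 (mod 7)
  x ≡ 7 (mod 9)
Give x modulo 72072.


Product of moduli M = 11 · 13 · 8 · 7 · 9 = 72072.
Merge one congruence at a time:
  Start: x ≡ 8 (mod 11).
  Combine with x ≡ 8 (mod 13); new modulus lcm = 143.
    Write x = 8 + 11·t and substitute into x ≡ 8 (mod 13): 11·t ≡ 8 − 8 = 0 (mod 13).
    The inverse of 11 mod 13 is 6 (since 11·6 = 66 = 5·13 + 1), so t ≡ 6·0 = 0 ≡ 0 (mod 13).
    Then x = 8 + 11·0 = 8, valid modulo lcm(11, 13) = 143: x ≡ 8 (mod 143).
  Combine with x ≡ 0 (mod 8); new modulus lcm = 1144.
    Write x = 8 + 143·t and substitute into x ≡ 0 (mod 8): 143·t ≡ 0 − 8 = -8 (mod 8).
    Reduce coefficients mod 8: 7·t ≡ 0 (mod 8).
    The inverse of 7 mod 8 is 7 (since 7·7 = 49 = 6·8 + 1), so t ≡ 7·0 = 0 ≡ 0 (mod 8).
    Then x = 8 + 143·0 = 8, valid modulo lcm(143, 8) = 1144: x ≡ 8 (mod 1144).
  Combine with x ≡ 3 (mod 7); new modulus lcm = 8008.
    Write x = 8 + 1144·t and substitute into x ≡ 3 (mod 7): 1144·t ≡ 3 − 8 = -5 (mod 7).
    Reduce coefficients mod 7: 3·t ≡ 2 (mod 7).
    The inverse of 3 mod 7 is 5 (since 3·5 = 15 = 2·7 + 1), so t ≡ 5·2 = 10 ≡ 3 (mod 7).
    Then x = 8 + 1144·3 = 3440, valid modulo lcm(1144, 7) = 8008: x ≡ 3440 (mod 8008).
  Combine with x ≡ 7 (mod 9); new modulus lcm = 72072.
    Write x = 3440 + 8008·t and substitute into x ≡ 7 (mod 9): 8008·t ≡ 7 − 3440 = -3433 (mod 9).
    Reduce coefficients mod 9: 7·t ≡ 5 (mod 9).
    The inverse of 7 mod 9 is 4 (since 7·4 = 28 = 3·9 + 1), so t ≡ 4·5 = 20 ≡ 2 (mod 9).
    Then x = 3440 + 8008·2 = 19456, valid modulo lcm(8008, 9) = 72072: x ≡ 19456 (mod 72072).
Verify against each original: 19456 mod 11 = 8, 19456 mod 13 = 8, 19456 mod 8 = 0, 19456 mod 7 = 3, 19456 mod 9 = 7.

x ≡ 19456 (mod 72072).


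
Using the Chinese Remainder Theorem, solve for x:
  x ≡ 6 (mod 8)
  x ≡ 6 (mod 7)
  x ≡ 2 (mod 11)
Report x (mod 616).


Moduli 8, 7, 11 are pairwise coprime; by CRT there is a unique solution modulo M = 8 · 7 · 11 = 616.
Solve pairwise, accumulating the modulus:
  Start with x ≡ 6 (mod 8).
  Combine with x ≡ 6 (mod 7): since gcd(8, 7) = 1, we get a unique residue mod 56.
    Write x = 6 + 8·t and substitute into x ≡ 6 (mod 7): 8·t ≡ 6 − 6 = 0 (mod 7).
    Reduce coefficients mod 7: 1·t ≡ 0 (mod 7).
    So t ≡ 0 (mod 7).
    Then x = 6 + 8·0 = 6, valid modulo lcm(8, 7) = 56: x ≡ 6 (mod 56).
  Combine with x ≡ 2 (mod 11): since gcd(56, 11) = 1, we get a unique residue mod 616.
    Write x = 6 + 56·t and substitute into x ≡ 2 (mod 11): 56·t ≡ 2 − 6 = -4 (mod 11).
    Reduce coefficients mod 11: 1·t ≡ 7 (mod 11).
    So t ≡ 7 (mod 11).
    Then x = 6 + 56·7 = 398, valid modulo lcm(56, 11) = 616: x ≡ 398 (mod 616).
Verify: 398 mod 8 = 6 ✓, 398 mod 7 = 6 ✓, 398 mod 11 = 2 ✓.

x ≡ 398 (mod 616).


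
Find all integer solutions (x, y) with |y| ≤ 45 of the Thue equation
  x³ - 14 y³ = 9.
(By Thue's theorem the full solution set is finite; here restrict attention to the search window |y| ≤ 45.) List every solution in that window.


The equation is x³ - 14y³ = 9. For fixed y, x³ = 14·y³ + 9, so a solution requires the RHS to be a perfect cube.
Strategy: iterate y from -45 to 45, compute RHS = 14·y³ + 9, and check whether it is a (positive or negative) perfect cube.
Check small values of y:
  y = 0: RHS = 9 is not a perfect cube.
  y = 1: RHS = 23 is not a perfect cube.
  y = -1: RHS = -5 is not a perfect cube.
  y = 2: RHS = 121 is not a perfect cube.
  y = -2: RHS = -103 is not a perfect cube.
  y = 3: RHS = 387 is not a perfect cube.
  y = -3: RHS = -369 is not a perfect cube.
Continuing the search up to |y| = 45 finds no solutions either.
No (x, y) in the scanned range satisfies the equation.

No integer solutions with |y| ≤ 45.


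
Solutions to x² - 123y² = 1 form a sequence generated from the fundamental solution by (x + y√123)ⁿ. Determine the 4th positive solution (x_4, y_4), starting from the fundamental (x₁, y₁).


Step 1: Find the fundamental solution (x₁, y₁) of x² - 123y² = 1.
  Expand √123 as a continued fraction. a₀ = ⌊√123⌋ = 11; iterate m_{k+1} = d_k·a_k − m_k, d_{k+1} = (123 − m_{k+1}²)/d_k, a_{k+1} = ⌊(a₀ + m_{k+1})/d_{k+1}⌋ (starting m₀ = 0, d₀ = 1), with convergents p_k = a_k·p_{k-1} + p_{k-2}, q_k = a_k·q_{k-1} + q_{k-2} (p₋₁ = 1, q₋₁ = 0):
  k = 0: a₀ = 11; p₀/q₀ = 11/1; p₀² − 123·q₀² = 121 − 123 = -2.
  k = 1: m = 11, d = 2, a = ⌊(11 + 11)/2⌋ = 11; p/q = (11·11 + 1)/(11·1 + 0) = 122/11; p² − 123·q² = 14884 − 14883 = 1.
  The first convergent with p² − 123·q² = 1 gives the fundamental solution (x₁, y₁) = (122, 11).
Step 2: Apply the recurrence (x_{n+1}, y_{n+1}) = (x₁x_n + 123y₁y_n, x₁y_n + y₁x_n) repeatedly.
  From (x_1, y_1) = (122, 11): x_2 = 122·122 + 123·11·11 = 29767; y_2 = 122·11 + 11·122 = 2684.
  From (x_2, y_2) = (29767, 2684): x_3 = 122·29767 + 123·11·2684 = 7263026; y_3 = 122·2684 + 11·29767 = 654885.
  From (x_3, y_3) = (7263026, 654885): x_4 = 122·7263026 + 123·11·654885 = 1772148577; y_4 = 122·654885 + 11·7263026 = 159789256.
Step 3: Verify x_4² - 123·y_4² = 3140510578963124929 - 3140510578963124928 = 1 (should be 1). ✓

(x_1, y_1) = (122, 11); (x_4, y_4) = (1772148577, 159789256).


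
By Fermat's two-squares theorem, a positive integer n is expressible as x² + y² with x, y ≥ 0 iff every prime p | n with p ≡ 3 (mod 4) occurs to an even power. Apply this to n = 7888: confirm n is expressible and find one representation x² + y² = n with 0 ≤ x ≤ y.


Step 1: Factor n = 7888 = 2^4 · 17 · 29.
Step 2: Check the mod-4 condition on each prime factor: 2 = 2 (special); 17 ≡ 1 (mod 4), exponent 1; 29 ≡ 1 (mod 4), exponent 1.
All primes ≡ 3 (mod 4) appear to even exponent (or don't appear), so by the two-squares theorem n IS expressible as a sum of two squares.
Step 3: Build a representation. Group n = k² · m with k = 4 and m = 17 · 29 = 493 (a product of primes ≡ 1 (mod 4)); a representation of m scales to one of n via (k·x)² + (k·y)² = k²(x² + y²). Each prime p ≡ 1 (mod 4) is itself a sum of two squares; find a² by testing p − a² for a perfect square:
  17: 17 − 1² = 16 = 4² ⇒ 17 = 1² + 4².
  29: 29 − 1² = 28, 29 − 2² = 25 = 5² ⇒ 29 = 2² + 5².
  Combine using the Brahmagupta–Fibonacci identity (a² + b²)(c² + d²) = (ac − bd)² + (ad + bc)² = (ac + bd)² + (ad − bc)²:
  17 · 29 = 493: from (1² + 4²)(2² + 5²), take (1·2 − 4·5, 1·5 + 4·2) = (2 − 20, 5 + 8) = (-18, 13); dropping signs (only squares matter) gives (18, 13); check 18² + 13² = 324 + 169 = 493 ✓.
  Scale by k = 4: (4·18, 4·13) = (72, 52).
Step 4: Order so x ≤ y and verify: 52² + 72² = 2704 + 5184 = 7888 = n. ✓

n = 7888 = 52² + 72² (one valid representation with x ≤ y).


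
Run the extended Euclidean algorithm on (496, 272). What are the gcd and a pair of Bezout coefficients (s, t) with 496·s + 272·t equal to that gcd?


Euclidean algorithm on (496, 272) — divide until remainder is 0:
  496 = 1 · 272 + 224
  272 = 1 · 224 + 48
  224 = 4 · 48 + 32
  48 = 1 · 32 + 16
  32 = 2 · 16 + 0
gcd(496, 272) = 16.
Track Bezout coefficients alongside the remainders: start with r₀ = 496 = a·1 + b·0 (s = 1, t = 0) and r₁ = 272 = a·0 + b·1 (s = 0, t = 1); each new remainder r_{k+1} = r_{k-1} − q_k·r_k inherits s_{k+1} = s_{k-1} − q_k·s_k, t_{k+1} = t_{k-1} − q_k·t_k, so r_k = a·s_k + b·t_k at every step:
  q = 1: r = 224, s = 1 − 1·0 = 1, t = 0 − 1·1 = -1  (check: 496·1 + 272·(-1) = 224)
  q = 1: r = 48, s = 0 − 1·1 = -1, t = 1 − 1·(-1) = 2  (check: 496·(-1) + 272·2 = 48)
  q = 4: r = 32, s = 1 − 4·(-1) = 5, t = -1 − 4·2 = -9  (check: 496·5 + 272·(-9) = 32)
  q = 1: r = 16, s = -1 − 1·5 = -6, t = 2 − 1·(-9) = 11  (check: 496·(-6) + 272·11 = 16)
The row with r = 16 (the gcd) gives the Bezout coefficients s = -6, t = 11.
Result: 496 · (-6) + 272 · (11) = 16.

gcd(496, 272) = 16; s = -6, t = 11 (check: 496·(-6) + 272·11 = 16).


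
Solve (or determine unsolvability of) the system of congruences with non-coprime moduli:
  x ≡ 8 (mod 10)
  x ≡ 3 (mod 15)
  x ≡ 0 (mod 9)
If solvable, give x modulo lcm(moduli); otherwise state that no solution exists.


Moduli 10, 15, 9 are not pairwise coprime, so CRT works modulo lcm(m_i) when all pairwise compatibility conditions hold.
Pairwise compatibility: gcd(m_i, m_j) must divide a_i - a_j for every pair.
Merge one congruence at a time:
  Start: x ≡ 8 (mod 10).
  Combine with x ≡ 3 (mod 15): gcd(10, 15) = 5; 3 - 8 = -5, which IS divisible by 5, so compatible.
    Write x = 8 + 10·t and substitute into x ≡ 3 (mod 15): 10·t ≡ 3 − 8 = -5 (mod 15).
    Divide the congruence (and modulus) by g = 5: 2·t ≡ -1 (mod 3).
    Reduce coefficients mod 3: 2·t ≡ 2 (mod 3).
    The inverse of 2 mod 3 is 2 (since 2·2 = 4 = 1·3 + 1), so t ≡ 2·2 = 4 ≡ 1 (mod 3).
    Then x = 8 + 10·1 = 18, valid modulo lcm(10, 15) = 30: x ≡ 18 (mod 30).
  Combine with x ≡ 0 (mod 9): gcd(30, 9) = 3; 0 - 18 = -18, which IS divisible by 3, so compatible.
    Write x = 18 + 30·t and substitute into x ≡ 0 (mod 9): 30·t ≡ 0 − 18 = -18 (mod 9).
    Divide the congruence (and modulus) by g = 3: 10·t ≡ -6 (mod 3).
    Reduce coefficients mod 3: 1·t ≡ 0 (mod 3).
    So t ≡ 0 (mod 3).
    Then x = 18 + 30·0 = 18, valid modulo lcm(30, 9) = 90: x ≡ 18 (mod 90).
Verify: 18 mod 10 = 8, 18 mod 15 = 3, 18 mod 9 = 0.

x ≡ 18 (mod 90).


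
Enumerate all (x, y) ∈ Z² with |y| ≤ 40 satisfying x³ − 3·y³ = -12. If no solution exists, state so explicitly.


The equation is x³ - 3y³ = -12. For fixed y, x³ = 3·y³ − 12, so a solution requires the RHS to be a perfect cube.
Strategy: iterate y from -40 to 40, compute RHS = 3·y³ − 12, and check whether it is a (positive or negative) perfect cube.
Check small values of y:
  y = 0: RHS = -12 is not a perfect cube.
  y = 1: RHS = -9 is not a perfect cube.
  y = -1: RHS = -15 is not a perfect cube.
  y = 2: RHS = 12 is not a perfect cube.
  y = -2: RHS = -36 is not a perfect cube.
  y = 3: RHS = 69 is not a perfect cube.
  y = -3: RHS = -93 is not a perfect cube.
Continuing the search up to |y| = 40 finds no solutions either.
No (x, y) in the scanned range satisfies the equation.

No integer solutions with |y| ≤ 40.


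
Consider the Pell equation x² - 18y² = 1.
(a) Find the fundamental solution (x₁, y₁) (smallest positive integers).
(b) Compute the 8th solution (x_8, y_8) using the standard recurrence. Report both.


Step 1: Find the fundamental solution (x₁, y₁) of x² - 18y² = 1.
  Expand √18 as a continued fraction. a₀ = ⌊√18⌋ = 4; iterate m_{k+1} = d_k·a_k − m_k, d_{k+1} = (18 − m_{k+1}²)/d_k, a_{k+1} = ⌊(a₀ + m_{k+1})/d_{k+1}⌋ (starting m₀ = 0, d₀ = 1), with convergents p_k = a_k·p_{k-1} + p_{k-2}, q_k = a_k·q_{k-1} + q_{k-2} (p₋₁ = 1, q₋₁ = 0):
  k = 0: a₀ = 4; p₀/q₀ = 4/1; p₀² − 18·q₀² = 16 − 18 = -2.
  k = 1: m = 4, d = 2, a = ⌊(4 + 4)/2⌋ = 4; p/q = (4·4 + 1)/(4·1 + 0) = 17/4; p² − 18·q² = 289 − 288 = 1.
  The first convergent with p² − 18·q² = 1 gives the fundamental solution (x₁, y₁) = (17, 4).
Step 2: Apply the recurrence (x_{n+1}, y_{n+1}) = (x₁x_n + 18y₁y_n, x₁y_n + y₁x_n) repeatedly.
  From (x_1, y_1) = (17, 4): x_2 = 17·17 + 18·4·4 = 577; y_2 = 17·4 + 4·17 = 136.
  From (x_2, y_2) = (577, 136): x_3 = 17·577 + 18·4·136 = 19601; y_3 = 17·136 + 4·577 = 4620.
  From (x_3, y_3) = (19601, 4620): x_4 = 17·19601 + 18·4·4620 = 665857; y_4 = 17·4620 + 4·19601 = 156944.
  From (x_4, y_4) = (665857, 156944): x_5 = 17·665857 + 18·4·156944 = 22619537; y_5 = 17·156944 + 4·665857 = 5331476.
  From (x_5, y_5) = (22619537, 5331476): x_6 = 17·22619537 + 18·4·5331476 = 768398401; y_6 = 17·5331476 + 4·22619537 = 181113240.
  From (x_6, y_6) = (768398401, 181113240): x_7 = 17·768398401 + 18·4·181113240 = 26102926097; y_7 = 17·181113240 + 4·768398401 = 6152518684.
  From (x_7, y_7) = (26102926097, 6152518684): x_8 = 17·26102926097 + 18·4·6152518684 = 886731088897; y_8 = 17·6152518684 + 4·26102926097 = 209004522016.
Step 3: Verify x_8² - 18·y_8² = 786292024016459316676609 - 786292024016459316676608 = 1 (should be 1). ✓

(x_1, y_1) = (17, 4); (x_8, y_8) = (886731088897, 209004522016).


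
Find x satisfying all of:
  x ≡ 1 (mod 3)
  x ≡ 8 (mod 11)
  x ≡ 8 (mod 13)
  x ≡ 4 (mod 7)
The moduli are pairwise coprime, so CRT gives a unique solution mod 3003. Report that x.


Product of moduli M = 3 · 11 · 13 · 7 = 3003.
Merge one congruence at a time:
  Start: x ≡ 1 (mod 3).
  Combine with x ≡ 8 (mod 11); new modulus lcm = 33.
    Write x = 1 + 3·t and substitute into x ≡ 8 (mod 11): 3·t ≡ 8 − 1 = 7 (mod 11).
    The inverse of 3 mod 11 is 4 (since 3·4 = 12 = 1·11 + 1), so t ≡ 4·7 = 28 ≡ 6 (mod 11).
    Then x = 1 + 3·6 = 19, valid modulo lcm(3, 11) = 33: x ≡ 19 (mod 33).
  Combine with x ≡ 8 (mod 13); new modulus lcm = 429.
    Write x = 19 + 33·t and substitute into x ≡ 8 (mod 13): 33·t ≡ 8 − 19 = -11 (mod 13).
    Reduce coefficients mod 13: 7·t ≡ 2 (mod 13).
    The inverse of 7 mod 13 is 2 (since 7·2 = 14 = 1·13 + 1), so t ≡ 2·2 = 4 ≡ 4 (mod 13).
    Then x = 19 + 33·4 = 151, valid modulo lcm(33, 13) = 429: x ≡ 151 (mod 429).
  Combine with x ≡ 4 (mod 7); new modulus lcm = 3003.
    Write x = 151 + 429·t and substitute into x ≡ 4 (mod 7): 429·t ≡ 4 − 151 = -147 (mod 7).
    Reduce coefficients mod 7: 2·t ≡ 0 (mod 7).
    The inverse of 2 mod 7 is 4 (since 2·4 = 8 = 1·7 + 1), so t ≡ 4·0 = 0 ≡ 0 (mod 7).
    Then x = 151 + 429·0 = 151, valid modulo lcm(429, 7) = 3003: x ≡ 151 (mod 3003).
Verify against each original: 151 mod 3 = 1, 151 mod 11 = 8, 151 mod 13 = 8, 151 mod 7 = 4.

x ≡ 151 (mod 3003).
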